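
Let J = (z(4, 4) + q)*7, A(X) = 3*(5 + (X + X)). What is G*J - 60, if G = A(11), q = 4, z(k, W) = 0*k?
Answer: 2208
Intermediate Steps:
z(k, W) = 0
A(X) = 15 + 6*X (A(X) = 3*(5 + 2*X) = 15 + 6*X)
G = 81 (G = 15 + 6*11 = 15 + 66 = 81)
J = 28 (J = (0 + 4)*7 = 4*7 = 28)
G*J - 60 = 81*28 - 60 = 2268 - 60 = 2208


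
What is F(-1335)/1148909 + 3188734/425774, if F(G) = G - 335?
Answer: 1831427074313/244587790283 ≈ 7.4878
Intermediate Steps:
F(G) = -335 + G
F(-1335)/1148909 + 3188734/425774 = (-335 - 1335)/1148909 + 3188734/425774 = -1670*1/1148909 + 3188734*(1/425774) = -1670/1148909 + 1594367/212887 = 1831427074313/244587790283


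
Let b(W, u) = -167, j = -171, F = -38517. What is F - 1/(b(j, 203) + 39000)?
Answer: -1495730662/38833 ≈ -38517.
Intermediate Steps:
F - 1/(b(j, 203) + 39000) = -38517 - 1/(-167 + 39000) = -38517 - 1/38833 = -1495730662/38833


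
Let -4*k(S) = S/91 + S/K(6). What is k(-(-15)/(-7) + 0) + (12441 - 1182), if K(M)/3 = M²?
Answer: 1032766547/91728 ≈ 11259.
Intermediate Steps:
K(M) = 3*M²
k(S) = -199*S/39312 (k(S) = -(S/91 + S/((3*6²)))/4 = -(S*(1/91) + S/((3*36)))/4 = -(S/91 + S/108)/4 = -199*S/39312)
k(-(-15)/(-7) + 0) + (12441 - 1182) = -199*(-(-15)/(-7) + 0)/39312 + (12441 - 1182) = -199*(-(-15)*(-1)/7 + 0)/39312 + 11259 = -199*(-3*5/7 + 0)/39312 + 11259 = -199*(-15/7 + 0)/39312 + 11259 = -199/39312*(-15/7) + 11259 = 995/91728 + 11259 = 1032766547/91728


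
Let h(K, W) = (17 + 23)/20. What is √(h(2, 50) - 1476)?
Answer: I*√1474 ≈ 38.393*I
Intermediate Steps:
h(K, W) = 2 (h(K, W) = 40*(1/20) = 2)
√(h(2, 50) - 1476) = √(2 - 1476) = √(-1474) = I*√1474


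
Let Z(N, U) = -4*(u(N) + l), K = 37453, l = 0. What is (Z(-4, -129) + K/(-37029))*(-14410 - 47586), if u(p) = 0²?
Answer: 2321936188/37029 ≈ 62706.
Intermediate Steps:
u(p) = 0
Z(N, U) = 0 (Z(N, U) = -4*(0 + 0) = -4*0 = 0)
(Z(-4, -129) + K/(-37029))*(-14410 - 47586) = (0 + 37453/(-37029))*(-14410 - 47586) = (0 + 37453*(-1/37029))*(-61996) = (0 - 37453/37029)*(-61996) = -37453/37029*(-61996) = 2321936188/37029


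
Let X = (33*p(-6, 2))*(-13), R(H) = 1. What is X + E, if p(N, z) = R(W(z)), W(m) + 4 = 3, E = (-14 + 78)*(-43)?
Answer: -3181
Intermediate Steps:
E = -2752 (E = 64*(-43) = -2752)
W(m) = -1 (W(m) = -4 + 3 = -1)
p(N, z) = 1
X = -429 (X = (33*1)*(-13) = 33*(-13) = -429)
X + E = -429 - 2752 = -3181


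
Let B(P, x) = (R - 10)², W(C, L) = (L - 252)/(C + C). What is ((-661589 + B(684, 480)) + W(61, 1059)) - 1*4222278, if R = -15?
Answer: -595754717/122 ≈ -4.8832e+6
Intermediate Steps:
W(C, L) = (-252 + L)/(2*C) (W(C, L) = (-252 + L)/((2*C)) = (-252 + L)*(1/(2*C)) = (-252 + L)/(2*C))
B(P, x) = 625 (B(P, x) = (-15 - 10)² = (-25)² = 625)
((-661589 + B(684, 480)) + W(61, 1059)) - 1*4222278 = ((-661589 + 625) + (½)*(-252 + 1059)/61) - 1*4222278 = (-660964 + (½)*(1/61)*807) - 4222278 = (-660964 + 807/122) - 4222278 = -80636801/122 - 4222278 = -595754717/122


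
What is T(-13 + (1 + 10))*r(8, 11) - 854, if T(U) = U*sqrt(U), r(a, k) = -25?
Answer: -854 + 50*I*sqrt(2) ≈ -854.0 + 70.711*I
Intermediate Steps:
T(U) = U**(3/2)
T(-13 + (1 + 10))*r(8, 11) - 854 = (-13 + (1 + 10))**(3/2)*(-25) - 854 = (-13 + 11)**(3/2)*(-25) - 854 = (-2)**(3/2)*(-25) - 854 = -2*I*sqrt(2)*(-25) - 854 = 50*I*sqrt(2) - 854 = -854 + 50*I*sqrt(2)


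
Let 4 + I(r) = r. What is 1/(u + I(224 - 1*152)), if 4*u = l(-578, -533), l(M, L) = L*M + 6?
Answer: 1/77088 ≈ 1.2972e-5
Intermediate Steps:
l(M, L) = 6 + L*M
I(r) = -4 + r
u = 77020 (u = (6 - 533*(-578))/4 = (6 + 308074)/4 = (¼)*308080 = 77020)
1/(u + I(224 - 1*152)) = 1/(77020 + (-4 + (224 - 1*152))) = 1/(77020 + (-4 + (224 - 152))) = 1/(77020 + (-4 + 72)) = 1/(77020 + 68) = 1/77088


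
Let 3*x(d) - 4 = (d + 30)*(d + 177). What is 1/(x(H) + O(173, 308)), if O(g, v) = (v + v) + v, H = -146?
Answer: -3/820 ≈ -0.0036585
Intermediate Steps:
O(g, v) = 3*v (O(g, v) = 2*v + v = 3*v)
x(d) = 4/3 + (30 + d)*(177 + d)/3 (x(d) = 4/3 + ((d + 30)*(d + 177))/3 = 4/3 + ((30 + d)*(177 + d))/3 = 4/3 + (30 + d)*(177 + d)/3)
1/(x(H) + O(173, 308)) = 1/((5314/3 + 69*(-146) + (⅓)*(-146)²) + 3*308) = 1/((5314/3 - 10074 + (⅓)*21316) + 924) = 1/((5314/3 - 10074 + 21316/3) + 924) = 1/(-3592/3 + 924) = 1/(-820/3) = -3/820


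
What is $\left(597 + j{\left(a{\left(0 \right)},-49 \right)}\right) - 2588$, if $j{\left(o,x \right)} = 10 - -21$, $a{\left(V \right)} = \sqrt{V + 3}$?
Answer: $-1960$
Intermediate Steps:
$a{\left(V \right)} = \sqrt{3 + V}$
$j{\left(o,x \right)} = 31$ ($j{\left(o,x \right)} = 10 + 21 = 31$)
$\left(597 + j{\left(a{\left(0 \right)},-49 \right)}\right) - 2588 = \left(597 + 31\right) - 2588 = 628 - 2588 = -1960$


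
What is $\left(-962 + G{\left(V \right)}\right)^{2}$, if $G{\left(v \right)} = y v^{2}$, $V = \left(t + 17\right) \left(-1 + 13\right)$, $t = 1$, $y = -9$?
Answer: $177128189956$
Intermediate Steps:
$V = 216$ ($V = \left(1 + 17\right) \left(-1 + 13\right) = 18 \cdot 12 = 216$)
$G{\left(v \right)} = - 9 v^{2}$
$\left(-962 + G{\left(V \right)}\right)^{2} = \left(-962 - 9 \cdot 216^{2}\right)^{2} = \left(-962 - 419904\right)^{2} = \left(-420866\right)^{2} = 177128189956$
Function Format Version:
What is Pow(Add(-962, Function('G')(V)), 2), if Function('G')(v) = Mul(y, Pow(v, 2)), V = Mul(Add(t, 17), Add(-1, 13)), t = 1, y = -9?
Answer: 177128189956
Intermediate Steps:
V = 216 (V = Mul(Add(1, 17), Add(-1, 13)) = Mul(18, 12) = 216)
Function('G')(v) = Mul(-9, Pow(v, 2))
Pow(Add(-962, Function('G')(V)), 2) = Pow(Add(-962, Mul(-9, Pow(216, 2))), 2) = Pow(Add(-962, Mul(-9, 46656)), 2) = Pow(Add(-962, -419904), 2) = Pow(-420866, 2) = 177128189956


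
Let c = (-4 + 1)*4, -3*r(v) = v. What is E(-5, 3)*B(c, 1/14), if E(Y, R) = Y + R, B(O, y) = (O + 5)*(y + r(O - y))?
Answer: 172/3 ≈ 57.333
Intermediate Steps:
r(v) = -v/3
c = -12 (c = -3*4 = -12)
B(O, y) = (5 + O)*(-O/3 + 4*y/3) (B(O, y) = (O + 5)*(y - (O - y)/3) = (5 + O)*(y + (-O/3 + y/3)) = (5 + O)*(-O/3 + 4*y/3))
E(Y, R) = R + Y
E(-5, 3)*B(c, 1/14) = (3 - 5)*(-5/3*(-12) - ⅓*(-12)² + (20/3)/14 + (4/3)*(-12)/14) = -2*(20 - ⅓*144 + (20/3)*(1/14) + (4/3)*(-12)*(1/14)) = -2*(20 - 48 + 10/21 - 8/7) = -2*(-86/3) = 172/3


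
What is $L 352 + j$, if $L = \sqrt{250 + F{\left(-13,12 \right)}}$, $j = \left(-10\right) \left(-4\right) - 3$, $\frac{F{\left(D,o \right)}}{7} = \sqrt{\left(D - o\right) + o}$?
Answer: $37 + 352 \sqrt{250 + 7 i \sqrt{13}} \approx 5609.7 + 280.58 i$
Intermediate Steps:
$F{\left(D,o \right)} = 7 \sqrt{D}$ ($F{\left(D,o \right)} = 7 \sqrt{\left(D - o\right) + o} = 7 \sqrt{D}$)
$j = 37$ ($j = 40 - 3 = 37$)
$L = \sqrt{250 + 7 i \sqrt{13}}$ ($L = \sqrt{250 + 7 \sqrt{-13}} = \sqrt{250 + 7 i \sqrt{13}} \approx 15.831 + 0.79711 i$)
$L 352 + j = \sqrt{250 + 7 i \sqrt{13}} \cdot 352 + 37 = 352 \sqrt{250 + 7 i \sqrt{13}} + 37 = 37 + 352 \sqrt{250 + 7 i \sqrt{13}}$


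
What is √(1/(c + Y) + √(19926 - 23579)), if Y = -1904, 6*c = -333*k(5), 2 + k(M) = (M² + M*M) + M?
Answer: √(-19382 + 93915481*I*√3653)/9691 ≈ 5.4973 + 5.4973*I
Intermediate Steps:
k(M) = -2 + M + 2*M² (k(M) = -2 + ((M² + M*M) + M) = -2 + ((M² + M²) + M) = -2 + (2*M² + M) = -2 + (M + 2*M²) = -2 + M + 2*M²)
c = -5883/2 (c = (-333*(-2 + 5 + 2*5²))/6 = (-333*(-2 + 5 + 2*25))/6 = (-333*(-2 + 5 + 50))/6 = (-333*53)/6 = (⅙)*(-17649) = -5883/2 ≈ -2941.5)
√(1/(c + Y) + √(19926 - 23579)) = √(1/(-5883/2 - 1904) + √(19926 - 23579)) = √(1/(-9691/2) + √(-3653)) = √(-2/9691 + I*√3653)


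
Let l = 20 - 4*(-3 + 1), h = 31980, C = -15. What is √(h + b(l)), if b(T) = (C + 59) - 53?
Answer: √31971 ≈ 178.80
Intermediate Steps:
l = 28 (l = 20 - 4*(-2) = 20 - 1*(-8) = 20 + 8 = 28)
b(T) = -9 (b(T) = (-15 + 59) - 53 = 44 - 53 = -9)
√(h + b(l)) = √(31980 - 9) = √31971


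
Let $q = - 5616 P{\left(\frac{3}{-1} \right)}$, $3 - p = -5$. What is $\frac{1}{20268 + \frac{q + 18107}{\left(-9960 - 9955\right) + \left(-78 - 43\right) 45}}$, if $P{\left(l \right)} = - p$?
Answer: $\frac{5072}{102786689} \approx 4.9345 \cdot 10^{-5}$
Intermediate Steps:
$p = 8$ ($p = 3 - -5 = 3 + 5 = 8$)
$P{\left(l \right)} = -8$ ($P{\left(l \right)} = \left(-1\right) 8 = -8$)
$q = 44928$ ($q = \left(-5616\right) \left(-8\right) = 44928$)
$\frac{1}{20268 + \frac{q + 18107}{\left(-9960 - 9955\right) + \left(-78 - 43\right) 45}} = \frac{1}{20268 + \frac{44928 + 18107}{\left(-9960 - 9955\right) + \left(-78 - 43\right) 45}} = \frac{1}{20268 + \frac{63035}{-19915 - 5445}} = \frac{1}{20268 + \frac{63035}{-25360}} = \frac{1}{20268 + 63035 \left(- \frac{1}{25360}\right)} = \frac{1}{20268 - \frac{12607}{5072}} = \frac{1}{\frac{102786689}{5072}} = \frac{5072}{102786689}$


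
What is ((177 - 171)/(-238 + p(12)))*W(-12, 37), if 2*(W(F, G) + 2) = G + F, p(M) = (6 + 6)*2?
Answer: -63/214 ≈ -0.29439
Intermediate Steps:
p(M) = 24 (p(M) = 12*2 = 24)
W(F, G) = -2 + F/2 + G/2 (W(F, G) = -2 + (G + F)/2 = -2 + (F + G)/2 = -2 + (F/2 + G/2) = -2 + F/2 + G/2)
((177 - 171)/(-238 + p(12)))*W(-12, 37) = ((177 - 171)/(-238 + 24))*(-2 + (½)*(-12) + (½)*37) = (6/(-214))*(-2 - 6 + 37/2) = (6*(-1/214))*(21/2) = -3/107*21/2 = -63/214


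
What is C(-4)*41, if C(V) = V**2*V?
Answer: -2624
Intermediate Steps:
C(V) = V**3
C(-4)*41 = (-4)**3*41 = -64*41 = -2624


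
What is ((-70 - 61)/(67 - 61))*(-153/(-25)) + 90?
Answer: -2181/50 ≈ -43.620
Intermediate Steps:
((-70 - 61)/(67 - 61))*(-153/(-25)) + 90 = (-131/6)*(-153*(-1/25)) + 90 = -131*1/6*(153/25) + 90 = -131/6*153/25 + 90 = -6681/50 + 90 = -2181/50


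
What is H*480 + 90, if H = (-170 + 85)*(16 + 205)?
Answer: -9016710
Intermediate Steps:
H = -18785 (H = -85*221 = -18785)
H*480 + 90 = -18785*480 + 90 = -9016800 + 90 = -9016710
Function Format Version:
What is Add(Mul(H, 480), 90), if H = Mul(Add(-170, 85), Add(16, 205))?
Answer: -9016710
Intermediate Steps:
H = -18785 (H = Mul(-85, 221) = -18785)
Add(Mul(H, 480), 90) = Add(Mul(-18785, 480), 90) = Add(-9016800, 90) = -9016710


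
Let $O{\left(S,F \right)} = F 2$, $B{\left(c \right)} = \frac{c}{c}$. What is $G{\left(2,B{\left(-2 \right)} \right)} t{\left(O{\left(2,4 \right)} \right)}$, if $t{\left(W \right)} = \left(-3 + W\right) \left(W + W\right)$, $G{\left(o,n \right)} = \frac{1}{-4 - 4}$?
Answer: $-10$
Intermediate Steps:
$B{\left(c \right)} = 1$
$O{\left(S,F \right)} = 2 F$
$G{\left(o,n \right)} = - \frac{1}{8}$ ($G{\left(o,n \right)} = \frac{1}{-8} = - \frac{1}{8}$)
$t{\left(W \right)} = 2 W \left(-3 + W\right)$ ($t{\left(W \right)} = \left(-3 + W\right) 2 W = 2 W \left(-3 + W\right)$)
$G{\left(2,B{\left(-2 \right)} \right)} t{\left(O{\left(2,4 \right)} \right)} = - \frac{2 \cdot 2 \cdot 4 \left(-3 + 2 \cdot 4\right)}{8} = - \frac{2 \cdot 8 \left(-3 + 8\right)}{8} = - \frac{2 \cdot 8 \cdot 5}{8} = \left(- \frac{1}{8}\right) 80 = -10$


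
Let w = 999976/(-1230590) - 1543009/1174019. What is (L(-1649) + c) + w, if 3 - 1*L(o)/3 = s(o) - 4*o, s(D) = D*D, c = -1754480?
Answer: -7174461030263150937/722368020605 ≈ -9.9319e+6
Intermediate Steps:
s(D) = D**2
w = -1536401134427/722368020605 (w = 999976*(-1/1230590) - 1543009*1/1174019 = -499988/615295 - 1543009/1174019 = -1536401134427/722368020605 ≈ -2.1269)
L(o) = 9 - 3*o**2 + 12*o (L(o) = 9 - 3*(o**2 - 4*o) = 9 + (-3*o**2 + 12*o) = 9 - 3*o**2 + 12*o)
(L(-1649) + c) + w = ((9 - 3*(-1649)**2 + 12*(-1649)) - 1754480) - 1536401134427/722368020605 = ((9 - 3*2719201 - 19788) - 1754480) - 1536401134427/722368020605 = ((9 - 8157603 - 19788) - 1754480) - 1536401134427/722368020605 = (-8177382 - 1754480) - 1536401134427/722368020605 = -9931862 - 1536401134427/722368020605 = -7174461030263150937/722368020605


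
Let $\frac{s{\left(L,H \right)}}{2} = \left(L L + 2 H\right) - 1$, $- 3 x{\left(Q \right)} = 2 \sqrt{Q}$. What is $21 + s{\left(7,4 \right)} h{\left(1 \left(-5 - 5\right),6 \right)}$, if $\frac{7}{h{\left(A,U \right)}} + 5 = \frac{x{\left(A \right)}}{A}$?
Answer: $\frac{21 \left(\sqrt{10} - 485 i\right)}{\sqrt{10} + 75 i} \approx -135.52 - 6.5995 i$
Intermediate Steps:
$x{\left(Q \right)} = - \frac{2 \sqrt{Q}}{3}$
$s{\left(L,H \right)} = -2 + 2 L^{2} + 4 H$ ($s{\left(L,H \right)} = 2 \left(\left(L L + 2 H\right) - 1\right) = 2 \left(\left(L^{2} + 2 H\right) - 1\right) = 2 \left(-1 + L^{2} + 2 H\right) = -2 + 2 L^{2} + 4 H$)
$h{\left(A,U \right)} = \frac{7}{-5 - \frac{2}{3 \sqrt{A}}}$ ($h{\left(A,U \right)} = \frac{7}{-5 + \frac{\left(- \frac{2}{3}\right) \sqrt{A}}{A}} = \frac{7}{-5 - \frac{2}{3 \sqrt{A}}}$)
$21 + s{\left(7,4 \right)} h{\left(1 \left(-5 - 5\right),6 \right)} = 21 + \left(-2 + 2 \cdot 7^{2} + 4 \cdot 4\right) \left(- \frac{21 \cdot 1 \left(-5 - 5\right)}{2 \sqrt{1 \left(-5 - 5\right)} + 15 \cdot 1 \left(-5 - 5\right)}\right) = 21 + \left(-2 + 2 \cdot 49 + 16\right) \left(- \frac{21 \cdot 1 \left(-10\right)}{2 \sqrt{1 \left(-10\right)} + 15 \cdot 1 \left(-10\right)}\right) = 21 + \left(-2 + 98 + 16\right) \left(\left(-21\right) \left(-10\right) \frac{1}{2 \sqrt{-10} + 15 \left(-10\right)}\right) = 21 + 112 \left(\left(-21\right) \left(-10\right) \frac{1}{2 i \sqrt{10} - 150}\right) = 21 + 112 \left(\left(-21\right) \left(-10\right) \frac{1}{-150 + 2 i \sqrt{10}}\right) = 21 + 112 \frac{210}{-150 + 2 i \sqrt{10}} = 21 + \frac{23520}{-150 + 2 i \sqrt{10}}$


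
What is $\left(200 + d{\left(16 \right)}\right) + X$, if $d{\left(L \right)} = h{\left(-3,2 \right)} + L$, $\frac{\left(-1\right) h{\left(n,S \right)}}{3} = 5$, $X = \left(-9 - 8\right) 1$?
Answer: $184$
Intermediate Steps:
$X = -17$ ($X = \left(-17\right) 1 = -17$)
$h{\left(n,S \right)} = -15$ ($h{\left(n,S \right)} = \left(-3\right) 5 = -15$)
$d{\left(L \right)} = -15 + L$
$\left(200 + d{\left(16 \right)}\right) + X = \left(200 + \left(-15 + 16\right)\right) - 17 = \left(200 + 1\right) - 17 = 201 - 17 = 184$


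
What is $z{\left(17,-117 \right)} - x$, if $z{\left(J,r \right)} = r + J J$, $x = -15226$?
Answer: $15398$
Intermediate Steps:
$z{\left(J,r \right)} = r + J^{2}$
$z{\left(17,-117 \right)} - x = \left(-117 + 17^{2}\right) - -15226 = \left(-117 + 289\right) + 15226 = 172 + 15226 = 15398$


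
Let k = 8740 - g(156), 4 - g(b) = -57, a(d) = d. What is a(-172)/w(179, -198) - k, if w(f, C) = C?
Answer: -859135/99 ≈ -8678.1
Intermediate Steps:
g(b) = 61 (g(b) = 4 - 1*(-57) = 4 + 57 = 61)
k = 8679 (k = 8740 - 1*61 = 8740 - 61 = 8679)
a(-172)/w(179, -198) - k = -172/(-198) - 1*8679 = -172*(-1/198) - 8679 = 86/99 - 8679 = -859135/99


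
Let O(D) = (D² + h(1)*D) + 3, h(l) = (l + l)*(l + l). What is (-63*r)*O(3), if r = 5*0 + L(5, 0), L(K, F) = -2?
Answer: 3024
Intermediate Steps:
h(l) = 4*l² (h(l) = (2*l)*(2*l) = 4*l²)
O(D) = 3 + D² + 4*D (O(D) = (D² + (4*1²)*D) + 3 = (D² + (4*1)*D) + 3 = (D² + 4*D) + 3 = 3 + D² + 4*D)
r = -2 (r = 5*0 - 2 = 0 - 2 = -2)
(-63*r)*O(3) = (-63*(-2))*(3 + 3² + 4*3) = 126*(3 + 9 + 12) = 126*24 = 3024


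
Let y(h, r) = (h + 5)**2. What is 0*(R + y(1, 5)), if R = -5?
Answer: 0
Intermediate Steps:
y(h, r) = (5 + h)**2
0*(R + y(1, 5)) = 0*(-5 + (5 + 1)**2) = 0*(-5 + 6**2) = 0*(-5 + 36) = 0*31 = 0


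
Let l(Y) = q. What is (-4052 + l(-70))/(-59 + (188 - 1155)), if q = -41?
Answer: 4093/1026 ≈ 3.9893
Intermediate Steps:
l(Y) = -41
(-4052 + l(-70))/(-59 + (188 - 1155)) = (-4052 - 41)/(-59 + (188 - 1155)) = -4093/(-59 - 967) = -4093/(-1026) = -4093*(-1/1026) = 4093/1026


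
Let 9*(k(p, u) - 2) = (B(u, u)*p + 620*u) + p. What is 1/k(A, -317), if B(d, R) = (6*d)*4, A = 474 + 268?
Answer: -3/1946972 ≈ -1.5409e-6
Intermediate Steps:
A = 742
B(d, R) = 24*d
k(p, u) = 2 + p/9 + 620*u/9 + 8*p*u/3 (k(p, u) = 2 + (((24*u)*p + 620*u) + p)/9 = 2 + ((24*p*u + 620*u) + p)/9 = 2 + ((620*u + 24*p*u) + p)/9 = 2 + (p + 620*u + 24*p*u)/9 = 2 + (p/9 + 620*u/9 + 8*p*u/3) = 2 + p/9 + 620*u/9 + 8*p*u/3)
1/k(A, -317) = 1/(2 + (⅑)*742 + (620/9)*(-317) + (8/3)*742*(-317)) = 1/(2 + 742/9 - 196540/9 - 1881712/3) = 1/(-1946972/3) = -3/1946972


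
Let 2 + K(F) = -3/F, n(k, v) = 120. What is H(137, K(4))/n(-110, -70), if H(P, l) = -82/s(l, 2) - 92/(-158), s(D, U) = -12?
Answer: 703/11376 ≈ 0.061797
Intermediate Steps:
K(F) = -2 - 3/F
H(P, l) = 3515/474 (H(P, l) = -82/(-12) - 92/(-158) = -82*(-1/12) - 92*(-1/158) = 41/6 + 46/79 = 3515/474)
H(137, K(4))/n(-110, -70) = (3515/474)/120 = (3515/474)*(1/120) = 703/11376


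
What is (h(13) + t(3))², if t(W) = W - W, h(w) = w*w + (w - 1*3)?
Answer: 32041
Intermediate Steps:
h(w) = -3 + w + w² (h(w) = w² + (w - 3) = w² + (-3 + w) = -3 + w + w²)
t(W) = 0
(h(13) + t(3))² = ((-3 + 13 + 13²) + 0)² = ((-3 + 13 + 169) + 0)² = (179 + 0)² = 179² = 32041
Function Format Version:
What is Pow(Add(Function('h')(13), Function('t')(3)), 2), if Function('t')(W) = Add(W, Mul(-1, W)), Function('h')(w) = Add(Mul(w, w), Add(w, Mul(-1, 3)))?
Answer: 32041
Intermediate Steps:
Function('h')(w) = Add(-3, w, Pow(w, 2)) (Function('h')(w) = Add(Pow(w, 2), Add(w, -3)) = Add(Pow(w, 2), Add(-3, w)) = Add(-3, w, Pow(w, 2)))
Function('t')(W) = 0
Pow(Add(Function('h')(13), Function('t')(3)), 2) = Pow(Add(Add(-3, 13, Pow(13, 2)), 0), 2) = Pow(Add(Add(-3, 13, 169), 0), 2) = Pow(Add(179, 0), 2) = Pow(179, 2) = 32041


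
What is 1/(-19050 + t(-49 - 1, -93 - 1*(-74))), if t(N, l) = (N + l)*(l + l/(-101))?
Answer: -101/1792950 ≈ -5.6332e-5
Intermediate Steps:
t(N, l) = 100*l*(N + l)/101 (t(N, l) = (N + l)*(l + l*(-1/101)) = (N + l)*(l - l/101) = (N + l)*(100*l/101) = 100*l*(N + l)/101)
1/(-19050 + t(-49 - 1, -93 - 1*(-74))) = 1/(-19050 + 100*(-93 - 1*(-74))*((-49 - 1) + (-93 - 1*(-74)))/101) = 1/(-19050 + 100*(-93 + 74)*(-50 + (-93 + 74))/101) = 1/(-19050 + (100/101)*(-19)*(-50 - 19)) = 1/(-19050 + (100/101)*(-19)*(-69)) = 1/(-19050 + 131100/101) = 1/(-1792950/101) = -101/1792950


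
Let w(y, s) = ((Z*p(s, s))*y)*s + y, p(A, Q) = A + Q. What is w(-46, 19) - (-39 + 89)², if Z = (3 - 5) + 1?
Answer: 30666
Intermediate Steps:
Z = -1 (Z = -2 + 1 = -1)
w(y, s) = y - 2*y*s² (w(y, s) = ((-(s + s))*y)*s + y = ((-2*s)*y)*s + y = (-2*s*y)*s + y = -2*y*s² + y = y - 2*y*s²)
w(-46, 19) - (-39 + 89)² = -46*(1 - 2*19²) - (-39 + 89)² = -46*(1 - 2*361) - 1*50² = -46*(1 - 722) - 1*2500 = -46*(-721) - 2500 = 33166 - 2500 = 30666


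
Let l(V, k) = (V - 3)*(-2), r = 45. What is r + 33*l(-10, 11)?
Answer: 903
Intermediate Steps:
l(V, k) = 6 - 2*V (l(V, k) = (-3 + V)*(-2) = 6 - 2*V)
r + 33*l(-10, 11) = 45 + 33*(6 - 2*(-10)) = 45 + 33*(6 + 20) = 45 + 33*26 = 45 + 858 = 903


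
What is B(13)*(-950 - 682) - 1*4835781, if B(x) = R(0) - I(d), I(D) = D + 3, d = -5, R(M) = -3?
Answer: -4834149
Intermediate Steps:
I(D) = 3 + D
B(x) = -1 (B(x) = -3 - (3 - 5) = -3 - 1*(-2) = -3 + 2 = -1)
B(13)*(-950 - 682) - 1*4835781 = -(-950 - 682) - 1*4835781 = -1*(-1632) - 4835781 = 1632 - 4835781 = -4834149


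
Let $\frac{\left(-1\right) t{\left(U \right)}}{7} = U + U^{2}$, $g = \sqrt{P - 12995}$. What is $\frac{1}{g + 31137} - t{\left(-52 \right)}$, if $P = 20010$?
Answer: $\frac{17997904848393}{969505754} - \frac{\sqrt{7015}}{969505754} \approx 18564.0$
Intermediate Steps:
$g = \sqrt{7015}$ ($g = \sqrt{20010 - 12995} = \sqrt{7015} \approx 83.756$)
$t{\left(U \right)} = - 7 U - 7 U^{2}$ ($t{\left(U \right)} = - 7 \left(U + U^{2}\right) = - 7 U - 7 U^{2}$)
$\frac{1}{g + 31137} - t{\left(-52 \right)} = \frac{1}{\sqrt{7015} + 31137} - \left(-7\right) \left(-52\right) \left(1 - 52\right) = \frac{1}{31137 + \sqrt{7015}} - \left(-7\right) \left(-52\right) \left(-51\right) = \frac{1}{31137 + \sqrt{7015}} - -18564 = \frac{1}{31137 + \sqrt{7015}} + 18564 = 18564 + \frac{1}{31137 + \sqrt{7015}}$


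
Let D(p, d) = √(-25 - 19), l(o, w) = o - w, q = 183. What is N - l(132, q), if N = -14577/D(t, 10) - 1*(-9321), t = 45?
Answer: 9372 + 14577*I*√11/22 ≈ 9372.0 + 2197.6*I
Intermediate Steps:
D(p, d) = 2*I*√11 (D(p, d) = √(-44) = 2*I*√11)
N = 9321 + 14577*I*√11/22 (N = -14577*(-I*√11/22) - 1*(-9321) = -(-14577)*I*√11/22 + 9321 = 14577*I*√11/22 + 9321 = 9321 + 14577*I*√11/22 ≈ 9321.0 + 2197.6*I)
N - l(132, q) = (9321 + 14577*I*√11/22) - (132 - 1*183) = (9321 + 14577*I*√11/22) - (132 - 183) = (9321 + 14577*I*√11/22) - 1*(-51) = (9321 + 14577*I*√11/22) + 51 = 9372 + 14577*I*√11/22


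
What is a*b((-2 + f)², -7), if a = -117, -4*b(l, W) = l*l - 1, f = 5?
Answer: 2340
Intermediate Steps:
b(l, W) = ¼ - l²/4 (b(l, W) = -(l*l - 1)/4 = -(l² - 1)/4 = -(-1 + l²)/4 = ¼ - l²/4)
a*b((-2 + f)², -7) = -117*(¼ - (-2 + 5)⁴/4) = -117*(¼ - (3²)²/4) = -117*(¼ - ¼*9²) = -117*(¼ - ¼*81) = -117*(¼ - 81/4) = -117*(-20) = 2340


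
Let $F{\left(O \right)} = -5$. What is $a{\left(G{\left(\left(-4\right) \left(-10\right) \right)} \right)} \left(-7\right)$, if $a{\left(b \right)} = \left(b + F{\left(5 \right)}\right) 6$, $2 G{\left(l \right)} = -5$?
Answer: $315$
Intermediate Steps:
$G{\left(l \right)} = - \frac{5}{2}$ ($G{\left(l \right)} = \frac{1}{2} \left(-5\right) = - \frac{5}{2}$)
$a{\left(b \right)} = -30 + 6 b$ ($a{\left(b \right)} = \left(b - 5\right) 6 = \left(-5 + b\right) 6 = -30 + 6 b$)
$a{\left(G{\left(\left(-4\right) \left(-10\right) \right)} \right)} \left(-7\right) = \left(-30 + 6 \left(- \frac{5}{2}\right)\right) \left(-7\right) = \left(-30 - 15\right) \left(-7\right) = \left(-45\right) \left(-7\right) = 315$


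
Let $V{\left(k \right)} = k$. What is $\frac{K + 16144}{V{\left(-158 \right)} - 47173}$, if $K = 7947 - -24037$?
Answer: $- \frac{48128}{47331} \approx -1.0168$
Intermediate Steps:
$K = 31984$ ($K = 7947 + 24037 = 31984$)
$\frac{K + 16144}{V{\left(-158 \right)} - 47173} = \frac{31984 + 16144}{-158 - 47173} = \frac{48128}{-47331} = 48128 \left(- \frac{1}{47331}\right) = - \frac{48128}{47331}$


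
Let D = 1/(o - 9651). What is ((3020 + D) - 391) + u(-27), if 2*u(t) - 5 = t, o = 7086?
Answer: 6715169/2565 ≈ 2618.0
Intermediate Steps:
u(t) = 5/2 + t/2
D = -1/2565 (D = 1/(7086 - 9651) = 1/(-2565) = -1/2565 ≈ -0.00038986)
((3020 + D) - 391) + u(-27) = ((3020 - 1/2565) - 391) + (5/2 + (½)*(-27)) = (7746299/2565 - 391) + (5/2 - 27/2) = 6743384/2565 - 11 = 6715169/2565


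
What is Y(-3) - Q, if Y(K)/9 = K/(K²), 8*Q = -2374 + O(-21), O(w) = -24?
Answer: 1187/4 ≈ 296.75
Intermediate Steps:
Q = -1199/4 (Q = (-2374 - 24)/8 = (⅛)*(-2398) = -1199/4 ≈ -299.75)
Y(K) = 9/K (Y(K) = 9*(K/(K²)) = 9*(K/K²) = 9/K)
Y(-3) - Q = 9/(-3) - 1*(-1199/4) = 9*(-⅓) + 1199/4 = -3 + 1199/4 = 1187/4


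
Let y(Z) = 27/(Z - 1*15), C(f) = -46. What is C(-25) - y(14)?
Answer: -19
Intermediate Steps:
y(Z) = 27/(-15 + Z) (y(Z) = 27/(Z - 15) = 27/(-15 + Z))
C(-25) - y(14) = -46 - 27/(-15 + 14) = -46 - 27/(-1) = -46 - 27*(-1) = -46 - 1*(-27) = -46 + 27 = -19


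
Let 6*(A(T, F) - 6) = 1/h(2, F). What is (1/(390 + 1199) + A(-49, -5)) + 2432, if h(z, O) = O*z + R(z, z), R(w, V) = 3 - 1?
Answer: 185949595/76272 ≈ 2438.0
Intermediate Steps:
R(w, V) = 2
h(z, O) = 2 + O*z (h(z, O) = O*z + 2 = 2 + O*z)
A(T, F) = 6 + 1/(6*(2 + 2*F)) (A(T, F) = 6 + 1/(6*(2 + F*2)) = 6 + 1/(6*(2 + 2*F)))
(1/(390 + 1199) + A(-49, -5)) + 2432 = (1/(390 + 1199) + (73 + 72*(-5))/(12*(1 - 5))) + 2432 = (1/1589 + (1/12)*(73 - 360)/(-4)) + 2432 = (1/1589 + (1/12)*(-¼)*(-287)) + 2432 = (1/1589 + 287/48) + 2432 = 456091/76272 + 2432 = 185949595/76272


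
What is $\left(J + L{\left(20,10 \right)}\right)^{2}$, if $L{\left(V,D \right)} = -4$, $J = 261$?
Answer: $66049$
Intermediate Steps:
$\left(J + L{\left(20,10 \right)}\right)^{2} = \left(261 - 4\right)^{2} = 257^{2} = 66049$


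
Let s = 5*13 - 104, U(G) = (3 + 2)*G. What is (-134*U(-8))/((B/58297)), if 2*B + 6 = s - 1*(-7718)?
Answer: 624943840/7673 ≈ 81447.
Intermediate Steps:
U(G) = 5*G
s = -39 (s = 65 - 104 = -39)
B = 7673/2 (B = -3 + (-39 - 1*(-7718))/2 = -3 + (-39 + 7718)/2 = -3 + (½)*7679 = -3 + 7679/2 = 7673/2 ≈ 3836.5)
(-134*U(-8))/((B/58297)) = (-670*(-8))/(((7673/2)/58297)) = (-134*(-40))/(((7673/2)*(1/58297))) = 5360/(7673/116594) = 5360*(116594/7673) = 624943840/7673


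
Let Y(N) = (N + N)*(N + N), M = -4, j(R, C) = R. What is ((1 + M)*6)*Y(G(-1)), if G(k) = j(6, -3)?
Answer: -2592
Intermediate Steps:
G(k) = 6
Y(N) = 4*N**2 (Y(N) = (2*N)*(2*N) = 4*N**2)
((1 + M)*6)*Y(G(-1)) = ((1 - 4)*6)*(4*6**2) = (-3*6)*(4*36) = -18*144 = -2592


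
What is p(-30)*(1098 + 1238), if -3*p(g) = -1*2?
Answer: 4672/3 ≈ 1557.3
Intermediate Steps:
p(g) = ⅔ (p(g) = -(-1)*2/3 = -⅓*(-2) = ⅔)
p(-30)*(1098 + 1238) = 2*(1098 + 1238)/3 = (⅔)*2336 = 4672/3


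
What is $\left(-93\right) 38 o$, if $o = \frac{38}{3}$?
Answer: $-44764$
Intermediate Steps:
$o = \frac{38}{3}$ ($o = 38 \cdot \frac{1}{3} = \frac{38}{3} \approx 12.667$)
$\left(-93\right) 38 o = \left(-93\right) 38 \cdot \frac{38}{3} = \left(-3534\right) \frac{38}{3} = -44764$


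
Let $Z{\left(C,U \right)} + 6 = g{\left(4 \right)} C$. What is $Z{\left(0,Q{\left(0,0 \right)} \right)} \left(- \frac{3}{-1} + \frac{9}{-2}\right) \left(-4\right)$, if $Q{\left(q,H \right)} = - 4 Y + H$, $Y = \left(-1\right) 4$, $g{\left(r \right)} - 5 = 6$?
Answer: $-36$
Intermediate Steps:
$g{\left(r \right)} = 11$ ($g{\left(r \right)} = 5 + 6 = 11$)
$Y = -4$
$Q{\left(q,H \right)} = 16 + H$ ($Q{\left(q,H \right)} = \left(-4\right) \left(-4\right) + H = 16 + H$)
$Z{\left(C,U \right)} = -6 + 11 C$
$Z{\left(0,Q{\left(0,0 \right)} \right)} \left(- \frac{3}{-1} + \frac{9}{-2}\right) \left(-4\right) = \left(-6 + 11 \cdot 0\right) \left(- \frac{3}{-1} + \frac{9}{-2}\right) \left(-4\right) = \left(-6 + 0\right) \left(\left(-3\right) \left(-1\right) + 9 \left(- \frac{1}{2}\right)\right) \left(-4\right) = - 6 \left(3 - \frac{9}{2}\right) \left(-4\right) = \left(-6\right) \left(- \frac{3}{2}\right) \left(-4\right) = 9 \left(-4\right) = -36$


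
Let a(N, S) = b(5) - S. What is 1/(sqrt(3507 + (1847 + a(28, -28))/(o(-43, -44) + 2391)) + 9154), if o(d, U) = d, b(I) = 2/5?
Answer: 107467960/983720524283 - 2*sqrt(120867869795)/983720524283 ≈ 0.00010854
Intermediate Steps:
b(I) = 2/5 (b(I) = 2*(1/5) = 2/5)
a(N, S) = 2/5 - S
1/(sqrt(3507 + (1847 + a(28, -28))/(o(-43, -44) + 2391)) + 9154) = 1/(sqrt(3507 + (1847 + (2/5 - 1*(-28)))/(-43 + 2391)) + 9154) = 1/(sqrt(3507 + (1847 + (2/5 + 28))/2348) + 9154) = 1/(sqrt(3507 + (1847 + 142/5)*(1/2348)) + 9154) = 1/(sqrt(3507 + (9377/5)*(1/2348)) + 9154) = 1/(sqrt(3507 + 9377/11740) + 9154) = 1/(sqrt(41181557/11740) + 9154) = 1/(sqrt(120867869795)/5870 + 9154) = 1/(9154 + sqrt(120867869795)/5870)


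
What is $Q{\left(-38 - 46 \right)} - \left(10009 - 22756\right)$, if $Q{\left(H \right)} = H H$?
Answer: $19803$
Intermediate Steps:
$Q{\left(H \right)} = H^{2}$
$Q{\left(-38 - 46 \right)} - \left(10009 - 22756\right) = \left(-38 - 46\right)^{2} - \left(10009 - 22756\right) = \left(-84\right)^{2} - \left(10009 - 22756\right) = 7056 - -12747 = 7056 + 12747 = 19803$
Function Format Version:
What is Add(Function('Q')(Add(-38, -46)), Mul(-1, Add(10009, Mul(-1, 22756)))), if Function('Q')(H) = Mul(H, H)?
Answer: 19803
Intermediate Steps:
Function('Q')(H) = Pow(H, 2)
Add(Function('Q')(Add(-38, -46)), Mul(-1, Add(10009, Mul(-1, 22756)))) = Add(Pow(Add(-38, -46), 2), Mul(-1, Add(10009, Mul(-1, 22756)))) = Add(Pow(-84, 2), Mul(-1, Add(10009, -22756))) = Add(7056, Mul(-1, -12747)) = Add(7056, 12747) = 19803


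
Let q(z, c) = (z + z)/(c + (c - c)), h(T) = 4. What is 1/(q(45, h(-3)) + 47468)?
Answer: 2/94981 ≈ 2.1057e-5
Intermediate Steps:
q(z, c) = 2*z/c (q(z, c) = (2*z)/(c + 0) = (2*z)/c = 2*z/c)
1/(q(45, h(-3)) + 47468) = 1/(2*45/4 + 47468) = 1/(2*45*(1/4) + 47468) = 1/(45/2 + 47468) = 1/(94981/2) = 2/94981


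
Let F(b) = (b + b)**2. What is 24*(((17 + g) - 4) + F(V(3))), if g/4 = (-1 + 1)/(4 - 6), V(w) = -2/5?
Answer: 8184/25 ≈ 327.36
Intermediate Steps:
V(w) = -2/5 (V(w) = -2*1/5 = -2/5)
g = 0 (g = 4*((-1 + 1)/(4 - 6)) = 4*(0/(-2)) = 4*(0*(-1/2)) = 4*0 = 0)
F(b) = 4*b**2 (F(b) = (2*b)**2 = 4*b**2)
24*(((17 + g) - 4) + F(V(3))) = 24*(((17 + 0) - 4) + 4*(-2/5)**2) = 24*((17 - 4) + 4*(4/25)) = 24*(13 + 16/25) = 24*(341/25) = 8184/25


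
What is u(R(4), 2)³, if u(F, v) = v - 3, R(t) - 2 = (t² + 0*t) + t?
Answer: -1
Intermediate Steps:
R(t) = 2 + t + t² (R(t) = 2 + ((t² + 0*t) + t) = 2 + ((t² + 0) + t) = 2 + (t² + t) = 2 + (t + t²) = 2 + t + t²)
u(F, v) = -3 + v
u(R(4), 2)³ = (-3 + 2)³ = (-1)³ = -1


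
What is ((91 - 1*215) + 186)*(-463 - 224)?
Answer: -42594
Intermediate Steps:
((91 - 1*215) + 186)*(-463 - 224) = ((91 - 215) + 186)*(-687) = (-124 + 186)*(-687) = 62*(-687) = -42594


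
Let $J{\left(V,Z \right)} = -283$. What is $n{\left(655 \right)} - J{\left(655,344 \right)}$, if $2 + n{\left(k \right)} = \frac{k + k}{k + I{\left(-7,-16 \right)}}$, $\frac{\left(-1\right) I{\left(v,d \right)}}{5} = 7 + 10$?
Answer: $\frac{16148}{57} \approx 283.3$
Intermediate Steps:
$I{\left(v,d \right)} = -85$ ($I{\left(v,d \right)} = - 5 \left(7 + 10\right) = \left(-5\right) 17 = -85$)
$n{\left(k \right)} = -2 + \frac{2 k}{-85 + k}$ ($n{\left(k \right)} = -2 + \frac{k + k}{k - 85} = -2 + \frac{2 k}{-85 + k}$)
$n{\left(655 \right)} - J{\left(655,344 \right)} = \frac{170}{-85 + 655} - -283 = \frac{170}{570} + 283 = 170 \cdot \frac{1}{570} + 283 = \frac{17}{57} + 283 = \frac{16148}{57}$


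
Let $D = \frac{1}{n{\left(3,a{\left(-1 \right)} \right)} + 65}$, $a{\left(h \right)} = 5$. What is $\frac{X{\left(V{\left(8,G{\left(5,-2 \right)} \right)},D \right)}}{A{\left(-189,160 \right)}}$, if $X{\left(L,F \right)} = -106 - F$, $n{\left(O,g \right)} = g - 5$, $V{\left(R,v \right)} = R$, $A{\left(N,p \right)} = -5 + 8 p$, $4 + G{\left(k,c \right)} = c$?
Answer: $- \frac{2297}{27625} \approx -0.083149$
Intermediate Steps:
$G{\left(k,c \right)} = -4 + c$
$n{\left(O,g \right)} = -5 + g$
$D = \frac{1}{65}$ ($D = \frac{1}{\left(-5 + 5\right) + 65} = \frac{1}{0 + 65} = \frac{1}{65} \approx 0.015385$)
$\frac{X{\left(V{\left(8,G{\left(5,-2 \right)} \right)},D \right)}}{A{\left(-189,160 \right)}} = \frac{-106 - \frac{1}{65}}{-5 + 8 \cdot 160} = \frac{-106 - \frac{1}{65}}{-5 + 1280} = - \frac{6891}{65 \cdot 1275} = \left(- \frac{6891}{65}\right) \frac{1}{1275} = - \frac{2297}{27625}$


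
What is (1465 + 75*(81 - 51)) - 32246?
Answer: -28531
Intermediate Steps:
(1465 + 75*(81 - 51)) - 32246 = (1465 + 75*30) - 32246 = (1465 + 2250) - 32246 = 3715 - 32246 = -28531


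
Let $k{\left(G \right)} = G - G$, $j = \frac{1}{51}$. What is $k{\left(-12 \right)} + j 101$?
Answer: $\frac{101}{51} \approx 1.9804$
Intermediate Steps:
$j = \frac{1}{51} \approx 0.019608$
$k{\left(G \right)} = 0$
$k{\left(-12 \right)} + j 101 = 0 + \frac{1}{51} \cdot 101 = 0 + \frac{101}{51} = \frac{101}{51}$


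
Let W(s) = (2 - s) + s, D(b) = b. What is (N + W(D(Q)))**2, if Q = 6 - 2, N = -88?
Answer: 7396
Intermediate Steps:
Q = 4
W(s) = 2
(N + W(D(Q)))**2 = (-88 + 2)**2 = (-86)**2 = 7396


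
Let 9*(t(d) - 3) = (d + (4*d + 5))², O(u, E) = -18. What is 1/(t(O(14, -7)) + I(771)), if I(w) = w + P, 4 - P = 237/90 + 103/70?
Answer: 315/496652 ≈ 0.00063425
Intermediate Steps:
P = -11/105 (P = 4 - (237/90 + 103/70) = 4 - (237*(1/90) + 103*(1/70)) = 4 - (79/30 + 103/70) = 4 - 1*431/105 = 4 - 431/105 = -11/105 ≈ -0.10476)
I(w) = -11/105 + w (I(w) = w - 11/105 = -11/105 + w)
t(d) = 3 + (5 + 5*d)²/9 (t(d) = 3 + (d + (4*d + 5))²/9 = 3 + (d + (5 + 4*d))²/9 = 3 + (5 + 5*d)²/9)
1/(t(O(14, -7)) + I(771)) = 1/((3 + 25*(1 - 18)²/9) + (-11/105 + 771)) = 1/((3 + (25/9)*(-17)²) + 80944/105) = 1/((3 + (25/9)*289) + 80944/105) = 1/((3 + 7225/9) + 80944/105) = 1/(7252/9 + 80944/105) = 1/(496652/315) = 315/496652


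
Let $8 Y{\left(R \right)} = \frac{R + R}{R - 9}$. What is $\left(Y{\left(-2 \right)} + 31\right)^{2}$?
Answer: $\frac{466489}{484} \approx 963.82$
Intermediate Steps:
$Y{\left(R \right)} = \frac{R}{4 \left(-9 + R\right)}$ ($Y{\left(R \right)} = \frac{\left(R + R\right) \frac{1}{R - 9}}{8} = \frac{2 R \frac{1}{-9 + R}}{8} = \frac{R}{4 \left(-9 + R\right)}$)
$\left(Y{\left(-2 \right)} + 31\right)^{2} = \left(\frac{1}{4} \left(-2\right) \frac{1}{-9 - 2} + 31\right)^{2} = \left(\frac{1}{4} \left(-2\right) \frac{1}{-11} + 31\right)^{2} = \left(\frac{1}{4} \left(-2\right) \left(- \frac{1}{11}\right) + 31\right)^{2} = \left(\frac{1}{22} + 31\right)^{2} = \left(\frac{683}{22}\right)^{2} = \frac{466489}{484}$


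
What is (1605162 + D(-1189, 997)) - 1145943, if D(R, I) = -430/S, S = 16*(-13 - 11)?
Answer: 88170263/192 ≈ 4.5922e+5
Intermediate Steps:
S = -384 (S = 16*(-24) = -384)
D(R, I) = 215/192 (D(R, I) = -430/(-384) = -430*(-1/384) = 215/192)
(1605162 + D(-1189, 997)) - 1145943 = (1605162 + 215/192) - 1145943 = 308191319/192 - 1145943 = 88170263/192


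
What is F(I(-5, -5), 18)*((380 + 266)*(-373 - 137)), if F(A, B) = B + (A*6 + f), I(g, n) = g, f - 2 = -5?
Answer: 4941900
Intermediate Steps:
f = -3 (f = 2 - 5 = -3)
F(A, B) = -3 + B + 6*A (F(A, B) = B + (A*6 - 3) = B + (6*A - 3) = B + (-3 + 6*A) = -3 + B + 6*A)
F(I(-5, -5), 18)*((380 + 266)*(-373 - 137)) = (-3 + 18 + 6*(-5))*((380 + 266)*(-373 - 137)) = (-3 + 18 - 30)*(646*(-510)) = -15*(-329460) = 4941900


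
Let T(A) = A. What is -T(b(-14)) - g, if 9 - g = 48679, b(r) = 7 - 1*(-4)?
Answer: 48659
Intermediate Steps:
b(r) = 11 (b(r) = 7 + 4 = 11)
g = -48670 (g = 9 - 1*48679 = 9 - 48679 = -48670)
-T(b(-14)) - g = -1*11 - 1*(-48670) = -11 + 48670 = 48659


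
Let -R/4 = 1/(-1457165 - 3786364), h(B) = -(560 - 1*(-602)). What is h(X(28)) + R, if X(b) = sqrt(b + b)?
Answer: -6092980694/5243529 ≈ -1162.0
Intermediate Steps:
X(b) = sqrt(2)*sqrt(b) (X(b) = sqrt(2*b) = sqrt(2)*sqrt(b))
h(B) = -1162 (h(B) = -(560 + 602) = -1*1162 = -1162)
R = 4/5243529 (R = -4/(-1457165 - 3786364) = -4/(-5243529) = -4*(-1/5243529) = 4/5243529 ≈ 7.6285e-7)
h(X(28)) + R = -1162 + 4/5243529 = -6092980694/5243529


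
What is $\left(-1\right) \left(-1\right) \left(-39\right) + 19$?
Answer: $-20$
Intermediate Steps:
$\left(-1\right) \left(-1\right) \left(-39\right) + 19 = 1 \left(-39\right) + 19 = -39 + 19 = -20$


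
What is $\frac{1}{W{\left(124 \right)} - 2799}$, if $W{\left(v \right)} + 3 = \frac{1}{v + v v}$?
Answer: $- \frac{15500}{43430999} \approx -0.00035689$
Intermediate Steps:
$W{\left(v \right)} = -3 + \frac{1}{v + v^{2}}$ ($W{\left(v \right)} = -3 + \frac{1}{v + v v} = -3 + \frac{1}{v + v^{2}}$)
$\frac{1}{W{\left(124 \right)} - 2799} = \frac{1}{\frac{1 - 372 - 3 \cdot 124^{2}}{124 \left(1 + 124\right)} - 2799} = \frac{1}{\frac{1 - 372 - 46128}{124 \cdot 125} - 2799} = \frac{1}{\frac{1}{124} \cdot \frac{1}{125} \left(1 - 372 - 46128\right) - 2799} = \frac{1}{\frac{1}{124} \cdot \frac{1}{125} \left(-46499\right) - 2799} = \frac{1}{- \frac{46499}{15500} - 2799} = \frac{1}{- \frac{43430999}{15500}} = - \frac{15500}{43430999}$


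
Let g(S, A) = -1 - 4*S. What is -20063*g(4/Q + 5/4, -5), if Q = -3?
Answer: 40126/3 ≈ 13375.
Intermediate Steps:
-20063*g(4/Q + 5/4, -5) = -20063*(-1 - 4*(4/(-3) + 5/4)) = -20063*(-1 - 4*(4*(-1/3) + 5*(1/4))) = -20063*(-1 - 4*(-4/3 + 5/4)) = -20063*(-1 - 4*(-1/12)) = -20063*(-1 + 1/3) = -20063*(-2/3) = 40126/3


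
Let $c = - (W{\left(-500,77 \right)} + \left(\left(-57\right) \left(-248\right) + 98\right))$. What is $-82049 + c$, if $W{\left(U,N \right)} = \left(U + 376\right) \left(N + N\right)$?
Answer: $-77187$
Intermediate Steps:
$W{\left(U,N \right)} = 2 N \left(376 + U\right)$ ($W{\left(U,N \right)} = \left(376 + U\right) 2 N = 2 N \left(376 + U\right)$)
$c = 4862$ ($c = - (2 \cdot 77 \left(376 - 500\right) + \left(\left(-57\right) \left(-248\right) + 98\right)) = - (2 \cdot 77 \left(-124\right) + \left(14136 + 98\right)) = - (-19096 + 14234) = \left(-1\right) \left(-4862\right) = 4862$)
$-82049 + c = -82049 + 4862 = -77187$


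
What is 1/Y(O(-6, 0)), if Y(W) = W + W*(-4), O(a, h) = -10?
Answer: 1/30 ≈ 0.033333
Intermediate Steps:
Y(W) = -3*W (Y(W) = W - 4*W = -3*W)
1/Y(O(-6, 0)) = 1/(-3*(-10)) = 1/30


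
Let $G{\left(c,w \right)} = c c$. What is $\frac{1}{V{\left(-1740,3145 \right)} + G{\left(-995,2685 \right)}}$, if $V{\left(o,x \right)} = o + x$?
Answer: $\frac{1}{991430} \approx 1.0086 \cdot 10^{-6}$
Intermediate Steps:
$G{\left(c,w \right)} = c^{2}$
$\frac{1}{V{\left(-1740,3145 \right)} + G{\left(-995,2685 \right)}} = \frac{1}{\left(-1740 + 3145\right) + \left(-995\right)^{2}} = \frac{1}{1405 + 990025} = \frac{1}{991430}$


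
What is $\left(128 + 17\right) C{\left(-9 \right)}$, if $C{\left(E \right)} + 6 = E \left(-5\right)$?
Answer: $5655$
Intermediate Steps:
$C{\left(E \right)} = -6 - 5 E$ ($C{\left(E \right)} = -6 + E \left(-5\right) = -6 - 5 E$)
$\left(128 + 17\right) C{\left(-9 \right)} = \left(128 + 17\right) \left(-6 - -45\right) = 145 \left(-6 + 45\right) = 145 \cdot 39 = 5655$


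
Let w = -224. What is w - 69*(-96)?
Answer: 6400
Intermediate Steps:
w - 69*(-96) = -224 - 69*(-96) = -224 + 6624 = 6400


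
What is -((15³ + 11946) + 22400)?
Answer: -37721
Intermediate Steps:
-((15³ + 11946) + 22400) = -((3375 + 11946) + 22400) = -(15321 + 22400) = -1*37721 = -37721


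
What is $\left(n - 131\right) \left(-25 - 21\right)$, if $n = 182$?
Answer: $-2346$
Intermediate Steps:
$\left(n - 131\right) \left(-25 - 21\right) = \left(182 - 131\right) \left(-25 - 21\right) = 51 \left(-46\right) = -2346$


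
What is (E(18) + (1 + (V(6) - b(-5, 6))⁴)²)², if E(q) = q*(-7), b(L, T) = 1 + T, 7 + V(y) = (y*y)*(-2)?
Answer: 8953137444894052263368308173769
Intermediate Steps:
V(y) = -7 - 2*y² (V(y) = -7 + (y*y)*(-2) = -7 + y²*(-2) = -7 - 2*y²)
E(q) = -7*q
(E(18) + (1 + (V(6) - b(-5, 6))⁴)²)² = (-7*18 + (1 + ((-7 - 2*6²) - (1 + 6))⁴)²)² = (-126 + (1 + ((-7 - 2*36) - 1*7)⁴)²)² = (-126 + (1 + ((-7 - 72) - 7)⁴)²)² = (-126 + (1 + (-79 - 7)⁴)²)² = (-126 + (1 + (-86)⁴)²)² = (-126 + (1 + 54700816)²)² = (-126 + 54700817²)² = (-126 + 2992179380467489)² = 2992179380467363² = 8953137444894052263368308173769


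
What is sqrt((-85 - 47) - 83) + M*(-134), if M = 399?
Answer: -53466 + I*sqrt(215) ≈ -53466.0 + 14.663*I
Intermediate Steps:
sqrt((-85 - 47) - 83) + M*(-134) = sqrt((-85 - 47) - 83) + 399*(-134) = sqrt(-132 - 83) - 53466 = sqrt(-215) - 53466 = I*sqrt(215) - 53466 = -53466 + I*sqrt(215)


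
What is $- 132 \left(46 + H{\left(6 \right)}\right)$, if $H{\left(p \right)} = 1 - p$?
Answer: $-5412$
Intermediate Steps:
$- 132 \left(46 + H{\left(6 \right)}\right) = - 132 \left(46 + \left(1 - 6\right)\right) = - 132 \left(46 - 5\right) = \left(-132\right) 41 = -5412$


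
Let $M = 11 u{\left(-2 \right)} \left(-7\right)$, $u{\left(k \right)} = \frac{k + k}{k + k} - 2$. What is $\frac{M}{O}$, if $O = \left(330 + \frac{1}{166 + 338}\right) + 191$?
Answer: $\frac{38808}{262585} \approx 0.14779$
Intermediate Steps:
$u{\left(k \right)} = -1$ ($u{\left(k \right)} = \frac{2 k}{2 k} - 2 = 2 k \frac{1}{2 k} - 2 = 1 - 2 = -1$)
$M = 77$ ($M = 11 \left(-1\right) \left(-7\right) = \left(-11\right) \left(-7\right) = 77$)
$O = \frac{262585}{504}$ ($O = \left(330 + \frac{1}{504}\right) + 191 = \frac{166321}{504} + 191 = \frac{262585}{504} \approx 521.0$)
$\frac{M}{O} = \frac{77}{\frac{262585}{504}} = 77 \cdot \frac{504}{262585} = \frac{38808}{262585}$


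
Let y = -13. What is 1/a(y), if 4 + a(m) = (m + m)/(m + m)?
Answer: -1/3 ≈ -0.33333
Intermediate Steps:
a(m) = -3 (a(m) = -4 + (m + m)/(m + m) = -4 + (2*m)/((2*m)) = -4 + (2*m)*(1/(2*m)) = -4 + 1 = -3)
1/a(y) = 1/(-3) = -1/3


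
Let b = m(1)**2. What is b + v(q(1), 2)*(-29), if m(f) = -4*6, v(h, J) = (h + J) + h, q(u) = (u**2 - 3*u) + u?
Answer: 576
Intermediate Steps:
q(u) = u**2 - 2*u
v(h, J) = J + 2*h (v(h, J) = (J + h) + h = J + 2*h)
m(f) = -24
b = 576 (b = (-24)**2 = 576)
b + v(q(1), 2)*(-29) = 576 + (2 + 2*(1*(-2 + 1)))*(-29) = 576 + (2 + 2*(1*(-1)))*(-29) = 576 + (2 + 2*(-1))*(-29) = 576 + (2 - 2)*(-29) = 576 + 0*(-29) = 576 + 0 = 576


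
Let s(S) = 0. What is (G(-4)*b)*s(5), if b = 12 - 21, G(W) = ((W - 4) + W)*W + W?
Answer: 0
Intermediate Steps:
G(W) = W + W*(-4 + 2*W) (G(W) = ((-4 + W) + W)*W + W = (-4 + 2*W)*W + W = W*(-4 + 2*W) + W = W + W*(-4 + 2*W))
b = -9
(G(-4)*b)*s(5) = (-4*(-3 + 2*(-4))*(-9))*0 = (-4*(-3 - 8)*(-9))*0 = (-4*(-11)*(-9))*0 = (44*(-9))*0 = -396*0 = 0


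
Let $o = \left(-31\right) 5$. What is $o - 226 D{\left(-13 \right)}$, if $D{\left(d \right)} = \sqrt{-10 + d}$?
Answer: $-155 - 226 i \sqrt{23} \approx -155.0 - 1083.9 i$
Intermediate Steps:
$o = -155$
$o - 226 D{\left(-13 \right)} = -155 - 226 \sqrt{-10 - 13} = -155 - 226 \sqrt{-23} = -155 - 226 i \sqrt{23}$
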